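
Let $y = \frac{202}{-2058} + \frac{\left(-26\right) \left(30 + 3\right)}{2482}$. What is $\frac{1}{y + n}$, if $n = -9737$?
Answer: $- \frac{1276989}{12434608675} \approx -0.0001027$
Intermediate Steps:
$y = - \frac{566782}{1276989}$ ($y = 202 \left(- \frac{1}{2058}\right) + \left(-26\right) 33 \cdot \frac{1}{2482} = - \frac{101}{1029} - \frac{429}{1241} = - \frac{566782}{1276989} \approx -0.44384$)
$\frac{1}{y + n} = \frac{1}{- \frac{566782}{1276989} - 9737} = \frac{1}{- \frac{12434608675}{1276989}} = - \frac{1276989}{12434608675}$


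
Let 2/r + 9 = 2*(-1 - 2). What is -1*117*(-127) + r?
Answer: 222883/15 ≈ 14859.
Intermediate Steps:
r = -2/15 (r = 2/(-9 + 2*(-1 - 2)) = 2/(-9 + 2*(-3)) = 2/(-9 - 6) = 2/(-15) = 2*(-1/15) = -2/15 ≈ -0.13333)
-1*117*(-127) + r = -1*117*(-127) - 2/15 = -117*(-127) - 2/15 = 14859 - 2/15 = 222883/15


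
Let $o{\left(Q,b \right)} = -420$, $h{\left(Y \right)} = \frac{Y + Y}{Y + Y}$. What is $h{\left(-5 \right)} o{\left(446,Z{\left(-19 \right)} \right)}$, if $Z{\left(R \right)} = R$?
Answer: $-420$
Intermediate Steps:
$h{\left(Y \right)} = 1$ ($h{\left(Y \right)} = \frac{2 Y}{2 Y} = 2 Y \frac{1}{2 Y} = 1$)
$h{\left(-5 \right)} o{\left(446,Z{\left(-19 \right)} \right)} = 1 \left(-420\right) = -420$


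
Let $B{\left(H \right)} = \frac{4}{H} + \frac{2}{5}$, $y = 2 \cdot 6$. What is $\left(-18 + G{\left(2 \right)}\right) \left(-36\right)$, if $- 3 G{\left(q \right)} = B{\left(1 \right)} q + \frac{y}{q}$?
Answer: $\frac{4128}{5} \approx 825.6$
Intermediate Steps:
$y = 12$
$B{\left(H \right)} = \frac{2}{5} + \frac{4}{H}$ ($B{\left(H \right)} = \frac{4}{H} + 2 \cdot \frac{1}{5} = \frac{4}{H} + \frac{2}{5} = \frac{2}{5} + \frac{4}{H}$)
$G{\left(q \right)} = - \frac{4}{q} - \frac{22 q}{15}$ ($G{\left(q \right)} = - \frac{\left(\frac{2}{5} + \frac{4}{1}\right) q + \frac{12}{q}}{3} = - \frac{\left(\frac{2}{5} + 4 \cdot 1\right) q + \frac{12}{q}}{3} = - \frac{\left(\frac{2}{5} + 4\right) q + \frac{12}{q}}{3} = - \frac{\frac{22 q}{5} + \frac{12}{q}}{3} = - \frac{\frac{12}{q} + \frac{22 q}{5}}{3} = - \frac{4}{q} - \frac{22 q}{15}$)
$\left(-18 + G{\left(2 \right)}\right) \left(-36\right) = \left(-18 - \left(\frac{44}{15} + \frac{4}{2}\right)\right) \left(-36\right) = \left(-18 - \frac{74}{15}\right) \left(-36\right) = \left(- \frac{344}{15}\right) \left(-36\right) = \frac{4128}{5}$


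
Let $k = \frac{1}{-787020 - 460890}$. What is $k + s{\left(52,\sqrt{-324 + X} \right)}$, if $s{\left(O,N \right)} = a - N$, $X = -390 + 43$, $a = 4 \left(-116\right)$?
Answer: $- \frac{579030241}{1247910} - i \sqrt{671} \approx -464.0 - 25.904 i$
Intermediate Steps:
$a = -464$
$X = -347$
$s{\left(O,N \right)} = -464 - N$
$k = - \frac{1}{1247910}$ ($k = \frac{1}{-1247910} = - \frac{1}{1247910} \approx -8.0134 \cdot 10^{-7}$)
$k + s{\left(52,\sqrt{-324 + X} \right)} = - \frac{1}{1247910} - \left(464 + \sqrt{-324 - 347}\right) = - \frac{1}{1247910} - \left(464 + \sqrt{-671}\right) = - \frac{1}{1247910} - \left(464 + i \sqrt{671}\right) = - \frac{579030241}{1247910} - i \sqrt{671}$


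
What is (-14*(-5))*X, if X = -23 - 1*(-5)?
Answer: -1260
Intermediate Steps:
X = -18 (X = -23 + 5 = -18)
(-14*(-5))*X = -14*(-5)*(-18) = 70*(-18) = -1260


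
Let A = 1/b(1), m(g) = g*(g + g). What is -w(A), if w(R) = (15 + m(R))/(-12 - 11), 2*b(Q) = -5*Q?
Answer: 383/575 ≈ 0.66609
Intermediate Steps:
m(g) = 2*g² (m(g) = g*(2*g) = 2*g²)
b(Q) = -5*Q/2 (b(Q) = (-5*Q)/2 = -5*Q/2)
A = -⅖ (A = 1/(-5/2*1) = 1/(-5/2) = -⅖ ≈ -0.40000)
w(R) = -15/23 - 2*R²/23 (w(R) = (15 + 2*R²)/(-12 - 11) = (15 + 2*R²)/(-23) = (15 + 2*R²)*(-1/23) = -15/23 - 2*R²/23)
-w(A) = -(-15/23 - 2*(-⅖)²/23) = -(-15/23 - 2/23*4/25) = -(-15/23 - 8/575) = -1*(-383/575) = 383/575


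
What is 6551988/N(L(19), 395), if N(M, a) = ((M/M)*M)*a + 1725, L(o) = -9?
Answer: -1091998/305 ≈ -3580.3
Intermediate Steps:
N(M, a) = 1725 + M*a (N(M, a) = (1*M)*a + 1725 = M*a + 1725 = 1725 + M*a)
6551988/N(L(19), 395) = 6551988/(1725 - 9*395) = 6551988/(1725 - 3555) = 6551988/(-1830) = 6551988*(-1/1830) = -1091998/305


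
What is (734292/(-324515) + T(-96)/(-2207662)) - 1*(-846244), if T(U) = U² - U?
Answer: 303132011678114968/358209716965 ≈ 8.4624e+5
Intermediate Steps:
(734292/(-324515) + T(-96)/(-2207662)) - 1*(-846244) = (734292/(-324515) - 96*(-1 - 96)/(-2207662)) - 1*(-846244) = (734292*(-1/324515) - 96*(-97)*(-1/2207662)) + 846244 = (-734292/324515 + 9312*(-1/2207662)) + 846244 = (-734292/324515 - 4656/1103831) + 846244 = -812045214492/358209716965 + 846244 = 303132011678114968/358209716965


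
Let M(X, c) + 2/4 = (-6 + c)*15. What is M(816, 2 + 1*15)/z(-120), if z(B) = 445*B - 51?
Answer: -329/106902 ≈ -0.0030776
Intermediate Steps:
z(B) = -51 + 445*B
M(X, c) = -181/2 + 15*c (M(X, c) = -1/2 + (-6 + c)*15 = -1/2 + (-90 + 15*c) = -181/2 + 15*c)
M(816, 2 + 1*15)/z(-120) = (-181/2 + 15*(2 + 1*15))/(-51 + 445*(-120)) = (-181/2 + 15*(2 + 15))/(-51 - 53400) = (-181/2 + 15*17)/(-53451) = (-181/2 + 255)*(-1/53451) = (329/2)*(-1/53451) = -329/106902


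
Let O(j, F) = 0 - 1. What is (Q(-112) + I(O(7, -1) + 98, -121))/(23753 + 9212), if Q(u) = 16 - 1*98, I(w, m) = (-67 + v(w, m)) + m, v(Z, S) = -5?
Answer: -55/6593 ≈ -0.0083422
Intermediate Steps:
O(j, F) = -1
I(w, m) = -72 + m (I(w, m) = (-67 - 5) + m = -72 + m)
Q(u) = -82 (Q(u) = 16 - 98 = -82)
(Q(-112) + I(O(7, -1) + 98, -121))/(23753 + 9212) = (-82 + (-72 - 121))/(23753 + 9212) = (-82 - 193)/32965 = -275*1/32965 = -55/6593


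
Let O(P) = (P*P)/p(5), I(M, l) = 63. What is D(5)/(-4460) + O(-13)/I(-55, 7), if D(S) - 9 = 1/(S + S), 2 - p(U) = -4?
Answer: 3751501/8429400 ≈ 0.44505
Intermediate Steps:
p(U) = 6 (p(U) = 2 - 1*(-4) = 2 + 4 = 6)
O(P) = P²/6 (O(P) = (P*P)/6 = P²*(⅙) = P²/6)
D(S) = 9 + 1/(2*S) (D(S) = 9 + 1/(S + S) = 9 + 1/(2*S))
D(5)/(-4460) + O(-13)/I(-55, 7) = (9 + (½)/5)/(-4460) + ((⅙)*(-13)²)/63 = (9 + (½)*(⅕))*(-1/4460) + ((⅙)*169)*(1/63) = (9 + ⅒)*(-1/4460) + (169/6)*(1/63) = (91/10)*(-1/4460) + 169/378 = -91/44600 + 169/378 = 3751501/8429400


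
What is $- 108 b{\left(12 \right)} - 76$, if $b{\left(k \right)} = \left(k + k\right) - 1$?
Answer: $-2560$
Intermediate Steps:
$b{\left(k \right)} = -1 + 2 k$ ($b{\left(k \right)} = 2 k - 1 = -1 + 2 k$)
$- 108 b{\left(12 \right)} - 76 = - 108 \left(-1 + 2 \cdot 12\right) - 76 = - 108 \left(-1 + 24\right) - 76 = \left(-108\right) 23 - 76 = -2484 - 76 = -2560$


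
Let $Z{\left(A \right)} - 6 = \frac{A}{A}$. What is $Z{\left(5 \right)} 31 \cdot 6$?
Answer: $1302$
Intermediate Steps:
$Z{\left(A \right)} = 7$ ($Z{\left(A \right)} = 6 + \frac{A}{A} = 6 + 1 = 7$)
$Z{\left(5 \right)} 31 \cdot 6 = 7 \cdot 31 \cdot 6 = 217 \cdot 6 = 1302$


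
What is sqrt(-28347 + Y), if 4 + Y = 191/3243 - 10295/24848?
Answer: I*sqrt(11506165539912907599)/20145516 ≈ 168.38*I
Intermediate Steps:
Y = -350968973/80582064 (Y = -4 + (191/3243 - 10295/24848) = -4 - 28640717/80582064 = -350968973/80582064 ≈ -4.3554)
sqrt(-28347 + Y) = sqrt(-28347 - 350968973/80582064) = sqrt(-2284610737181/80582064) = I*sqrt(11506165539912907599)/20145516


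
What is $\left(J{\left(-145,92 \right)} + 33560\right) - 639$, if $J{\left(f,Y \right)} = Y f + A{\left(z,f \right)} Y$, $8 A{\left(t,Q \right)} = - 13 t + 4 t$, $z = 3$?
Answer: $\frac{38541}{2} \approx 19271.0$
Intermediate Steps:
$A{\left(t,Q \right)} = - \frac{9 t}{8}$ ($A{\left(t,Q \right)} = \frac{- 13 t + 4 t}{8} = \frac{\left(-9\right) t}{8} = - \frac{9 t}{8}$)
$J{\left(f,Y \right)} = - \frac{27 Y}{8} + Y f$ ($J{\left(f,Y \right)} = Y f + \left(- \frac{9}{8}\right) 3 Y = Y f - \frac{27 Y}{8} = - \frac{27 Y}{8} + Y f$)
$\left(J{\left(-145,92 \right)} + 33560\right) - 639 = \left(\frac{1}{8} \cdot 92 \left(-27 + 8 \left(-145\right)\right) + 33560\right) - 639 = \left(\frac{1}{8} \cdot 92 \left(-27 - 1160\right) + 33560\right) - 639 = \left(\frac{1}{8} \cdot 92 \left(-1187\right) + 33560\right) - 639 = \left(- \frac{27301}{2} + 33560\right) - 639 = \frac{39819}{2} - 639 = \frac{38541}{2}$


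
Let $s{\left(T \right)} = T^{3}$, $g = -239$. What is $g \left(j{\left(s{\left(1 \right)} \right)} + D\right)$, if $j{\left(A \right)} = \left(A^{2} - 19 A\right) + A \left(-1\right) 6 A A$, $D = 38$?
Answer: $-3346$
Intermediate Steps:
$j{\left(A \right)} = A^{2} - 19 A - 6 A^{3}$ ($j{\left(A \right)} = \left(A^{2} - 19 A\right) + - A 6 A A = \left(A^{2} - 19 A\right) + - 6 A A A = \left(A^{2} - 19 A\right) + - 6 A^{2} A = \left(A^{2} - 19 A\right) - 6 A^{3} = A^{2} - 19 A - 6 A^{3}$)
$g \left(j{\left(s{\left(1 \right)} \right)} + D\right) = - 239 \left(1^{3} \left(-19 + 1^{3} - 6 \left(1^{3}\right)^{2}\right) + 38\right) = - 239 \left(1 \left(-19 + 1 - 6 \cdot 1^{2}\right) + 38\right) = - 239 \left(1 \left(-19 + 1 - 6\right) + 38\right) = - 239 \left(1 \left(-24\right) + 38\right) = - 239 \left(-24 + 38\right) = \left(-239\right) 14 = -3346$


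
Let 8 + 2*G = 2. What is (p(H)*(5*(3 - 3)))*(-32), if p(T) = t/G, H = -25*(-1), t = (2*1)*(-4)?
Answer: 0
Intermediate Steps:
G = -3 (G = -4 + (1/2)*2 = -4 + 1 = -3)
t = -8 (t = 2*(-4) = -8)
H = 25 (H = -5*(-5) = 25)
p(T) = 8/3 (p(T) = -8/(-3) = -8*(-1/3) = 8/3)
(p(H)*(5*(3 - 3)))*(-32) = (8*(5*(3 - 3))/3)*(-32) = (8*(5*0)/3)*(-32) = ((8/3)*0)*(-32) = 0*(-32) = 0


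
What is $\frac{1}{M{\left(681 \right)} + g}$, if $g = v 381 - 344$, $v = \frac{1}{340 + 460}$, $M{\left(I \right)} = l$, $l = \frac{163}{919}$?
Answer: $- \frac{735200}{252428261} \approx -0.0029125$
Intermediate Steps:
$l = \frac{163}{919}$ ($l = 163 \cdot \frac{1}{919} = \frac{163}{919} \approx 0.17737$)
$M{\left(I \right)} = \frac{163}{919}$
$v = \frac{1}{800} \approx 0.00125$
$g = - \frac{274819}{800}$ ($g = \frac{1}{800} \cdot 381 - 344 = \frac{381}{800} - 344 = - \frac{274819}{800} \approx -343.52$)
$\frac{1}{M{\left(681 \right)} + g} = \frac{1}{\frac{163}{919} - \frac{274819}{800}} = \frac{1}{- \frac{252428261}{735200}} = - \frac{735200}{252428261}$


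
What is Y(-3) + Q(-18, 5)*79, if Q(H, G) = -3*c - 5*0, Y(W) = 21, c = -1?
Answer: 258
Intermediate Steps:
Q(H, G) = 3 (Q(H, G) = -3*(-1) - 5*0 = 3 + 0 = 3)
Y(-3) + Q(-18, 5)*79 = 21 + 3*79 = 21 + 237 = 258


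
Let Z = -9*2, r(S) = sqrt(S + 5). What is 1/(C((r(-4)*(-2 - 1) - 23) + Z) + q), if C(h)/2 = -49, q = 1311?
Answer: 1/1213 ≈ 0.00082440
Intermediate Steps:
r(S) = sqrt(5 + S)
Z = -18
C(h) = -98 (C(h) = 2*(-49) = -98)
1/(C((r(-4)*(-2 - 1) - 23) + Z) + q) = 1/(-98 + 1311) = 1/1213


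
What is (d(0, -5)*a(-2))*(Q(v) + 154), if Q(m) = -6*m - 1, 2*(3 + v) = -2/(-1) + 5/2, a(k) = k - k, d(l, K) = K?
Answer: 0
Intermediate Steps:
a(k) = 0
v = -¾ (v = -3 + (-2/(-1) + 5/2)/2 = -3 + (-2*(-1) + 5*(½))/2 = -3 + (2 + 5/2)/2 = -3 + (½)*(9/2) = -3 + 9/4 = -¾ ≈ -0.75000)
Q(m) = -1 - 6*m
(d(0, -5)*a(-2))*(Q(v) + 154) = (-5*0)*((-1 - 6*(-¾)) + 154) = 0*((-1 + 9/2) + 154) = 0*(7/2 + 154) = 0*(315/2) = 0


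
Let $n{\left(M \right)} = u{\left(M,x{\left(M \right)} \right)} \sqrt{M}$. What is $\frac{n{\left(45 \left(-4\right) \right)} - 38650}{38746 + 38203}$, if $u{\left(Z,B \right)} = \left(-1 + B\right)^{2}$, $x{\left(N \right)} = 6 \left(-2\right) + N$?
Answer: $- \frac{38650}{76949} + \frac{223494 i \sqrt{5}}{76949} \approx -0.50228 + 6.4945 i$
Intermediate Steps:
$x{\left(N \right)} = -12 + N$
$n{\left(M \right)} = \sqrt{M} \left(-13 + M\right)^{2}$ ($n{\left(M \right)} = \left(-1 + \left(-12 + M\right)\right)^{2} \sqrt{M} = \left(-13 + M\right)^{2} \sqrt{M} = \sqrt{M} \left(-13 + M\right)^{2}$)
$\frac{n{\left(45 \left(-4\right) \right)} - 38650}{38746 + 38203} = \frac{\sqrt{45 \left(-4\right)} \left(-13 + 45 \left(-4\right)\right)^{2} - 38650}{38746 + 38203} = \frac{\sqrt{-180} \left(-13 - 180\right)^{2} - 38650}{76949} = \left(6 i \sqrt{5} \left(-193\right)^{2} - 38650\right) \frac{1}{76949} = \left(6 i \sqrt{5} \cdot 37249 - 38650\right) \frac{1}{76949} = \left(223494 i \sqrt{5} - 38650\right) \frac{1}{76949} = \left(-38650 + 223494 i \sqrt{5}\right) \frac{1}{76949} = - \frac{38650}{76949} + \frac{223494 i \sqrt{5}}{76949}$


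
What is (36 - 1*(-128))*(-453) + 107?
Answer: -74185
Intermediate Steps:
(36 - 1*(-128))*(-453) + 107 = (36 + 128)*(-453) + 107 = 164*(-453) + 107 = -74292 + 107 = -74185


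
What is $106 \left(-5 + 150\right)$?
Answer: $15370$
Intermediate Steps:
$106 \left(-5 + 150\right) = 106 \cdot 145 = 15370$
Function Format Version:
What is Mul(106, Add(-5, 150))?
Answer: 15370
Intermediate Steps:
Mul(106, Add(-5, 150)) = Mul(106, 145) = 15370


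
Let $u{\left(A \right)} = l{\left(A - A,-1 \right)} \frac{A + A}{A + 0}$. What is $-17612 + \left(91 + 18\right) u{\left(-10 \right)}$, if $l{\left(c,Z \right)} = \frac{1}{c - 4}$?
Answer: $- \frac{35333}{2} \approx -17667.0$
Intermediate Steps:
$l{\left(c,Z \right)} = \frac{1}{-4 + c}$
$u{\left(A \right)} = - \frac{1}{2}$ ($u{\left(A \right)} = \frac{\left(A + A\right) \frac{1}{A + 0}}{-4 + \left(A - A\right)} = \frac{2 A \frac{1}{A}}{-4 + 0} = \frac{1}{-4} \cdot 2 = \left(- \frac{1}{4}\right) 2 = - \frac{1}{2}$)
$-17612 + \left(91 + 18\right) u{\left(-10 \right)} = -17612 + \left(91 + 18\right) \left(- \frac{1}{2}\right) = -17612 + 109 \left(- \frac{1}{2}\right) = -17612 - \frac{109}{2} = - \frac{35333}{2}$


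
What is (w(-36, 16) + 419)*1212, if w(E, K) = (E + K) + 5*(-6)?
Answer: 447228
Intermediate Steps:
w(E, K) = -30 + E + K (w(E, K) = (E + K) - 30 = -30 + E + K)
(w(-36, 16) + 419)*1212 = ((-30 - 36 + 16) + 419)*1212 = (-50 + 419)*1212 = 369*1212 = 447228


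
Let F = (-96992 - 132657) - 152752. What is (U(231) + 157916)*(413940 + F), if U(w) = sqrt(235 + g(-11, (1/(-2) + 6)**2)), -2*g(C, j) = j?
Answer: 4980512724 + 31539*sqrt(3518)/4 ≈ 4.9810e+9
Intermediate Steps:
g(C, j) = -j/2
F = -382401 (F = -229649 - 152752 = -382401)
U(w) = sqrt(3518)/4 (U(w) = sqrt(235 - (1/(-2) + 6)**2/2) = sqrt(235 - (-1/2 + 6)**2/2) = sqrt(235 - (11/2)**2/2) = sqrt(235 - 1/2*121/4) = sqrt(235 - 121/8) = sqrt(1759/8) = sqrt(3518)/4)
(U(231) + 157916)*(413940 + F) = (sqrt(3518)/4 + 157916)*(413940 - 382401) = (157916 + sqrt(3518)/4)*31539 = 4980512724 + 31539*sqrt(3518)/4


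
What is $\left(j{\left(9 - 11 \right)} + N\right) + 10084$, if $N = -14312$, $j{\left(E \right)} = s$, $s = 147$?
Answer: $-4081$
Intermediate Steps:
$j{\left(E \right)} = 147$
$\left(j{\left(9 - 11 \right)} + N\right) + 10084 = \left(147 - 14312\right) + 10084 = -14165 + 10084 = -4081$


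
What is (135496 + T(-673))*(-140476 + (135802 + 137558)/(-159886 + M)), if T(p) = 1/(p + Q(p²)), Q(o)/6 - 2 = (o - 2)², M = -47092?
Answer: -2424569022189083733236015556/127380181113659057 ≈ -1.9034e+10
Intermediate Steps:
Q(o) = 12 + 6*(-2 + o)² (Q(o) = 12 + 6*(o - 2)² = 12 + 6*(-2 + o)²)
T(p) = 1/(12 + p + 6*(-2 + p²)²) (T(p) = 1/(p + (12 + 6*(-2 + p²)²)) = 1/(12 + p + 6*(-2 + p²)²))
(135496 + T(-673))*(-140476 + (135802 + 137558)/(-159886 + M)) = (135496 + 1/(12 - 673 + 6*(-2 + (-673)²)²))*(-140476 + (135802 + 137558)/(-159886 - 47092)) = (135496 + 1/(12 - 673 + 6*(-2 + 452929)²))*(-140476 + 273360/(-206978)) = (135496 + 1/(12 - 673 + 6*452927²))*(-140476 + 273360*(-1/206978)) = (135496 + 1/(12 - 673 + 6*205142867329))*(-140476 - 136680/103489) = (135496 + 1/(12 - 673 + 1230857203974))*(-14537857444/103489) = (135496 + 1/1230857203313)*(-14537857444/103489) = (166776227620098249/1230857203313)*(-14537857444/103489) = -2424569022189083733236015556/127380181113659057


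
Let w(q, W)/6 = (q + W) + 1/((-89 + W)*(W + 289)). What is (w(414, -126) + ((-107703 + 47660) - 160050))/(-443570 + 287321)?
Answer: 7652601431/5475746205 ≈ 1.3975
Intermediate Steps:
w(q, W) = 6*W + 6*q + 6/((-89 + W)*(289 + W)) (w(q, W) = 6*((q + W) + 1/((-89 + W)*(W + 289))) = 6*((W + q) + 1/((-89 + W)*(289 + W))) = 6*(W + q + 1/((-89 + W)*(289 + W))) = 6*W + 6*q + 6/((-89 + W)*(289 + W)))
(w(414, -126) + ((-107703 + 47660) - 160050))/(-443570 + 287321) = (6*(1 + (-126)³ - 25721*(-126) - 25721*414 + 200*(-126)² + 414*(-126)² + 200*(-126)*414)/(-25721 + (-126)² + 200*(-126)) + ((-107703 + 47660) - 160050))/(-443570 + 287321) = (6*(1 - 2000376 + 3240846 - 10648494 + 200*15876 + 414*15876 - 10432800)/(-25721 + 15876 - 25200) + (-60043 - 160050))/(-156249) = (6*(1 - 2000376 + 3240846 - 10648494 + 3175200 + 6572664 - 10432800)/(-35045) - 220093)*(-1/156249) = (6*(-1/35045)*(-10092959) - 220093)*(-1/156249) = (60557754/35045 - 220093)*(-1/156249) = -7652601431/35045*(-1/156249) = 7652601431/5475746205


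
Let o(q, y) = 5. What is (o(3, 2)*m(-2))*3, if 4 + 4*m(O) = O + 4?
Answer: -15/2 ≈ -7.5000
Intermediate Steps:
m(O) = O/4 (m(O) = -1 + (O + 4)/4 = -1 + (4 + O)/4 = -1 + (1 + O/4) = O/4)
(o(3, 2)*m(-2))*3 = (5*((¼)*(-2)))*3 = (5*(-½))*3 = -5/2*3 = -15/2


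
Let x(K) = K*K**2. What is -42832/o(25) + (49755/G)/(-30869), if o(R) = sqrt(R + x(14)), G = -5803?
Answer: 49755/179132807 - 42832*sqrt(2769)/2769 ≈ -813.97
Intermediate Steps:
x(K) = K**3
o(R) = sqrt(2744 + R) (o(R) = sqrt(R + 14**3) = sqrt(R + 2744) = sqrt(2744 + R))
-42832/o(25) + (49755/G)/(-30869) = -42832/sqrt(2744 + 25) + (49755/(-5803))/(-30869) = -42832*sqrt(2769)/2769 + (49755*(-1/5803))*(-1/30869) = -42832*sqrt(2769)/2769 - 49755/5803*(-1/30869) = -42832*sqrt(2769)/2769 + 49755/179132807 = 49755/179132807 - 42832*sqrt(2769)/2769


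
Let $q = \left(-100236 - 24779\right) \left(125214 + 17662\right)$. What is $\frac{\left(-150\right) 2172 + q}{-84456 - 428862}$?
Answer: $\frac{8930984470}{256659} \approx 34797.0$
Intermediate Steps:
$q = -17861643140$ ($q = \left(-125015\right) 142876 = -17861643140$)
$\frac{\left(-150\right) 2172 + q}{-84456 - 428862} = \frac{\left(-150\right) 2172 - 17861643140}{-84456 - 428862} = \frac{-325800 - 17861643140}{-513318} = \left(-17861968940\right) \left(- \frac{1}{513318}\right) = \frac{8930984470}{256659}$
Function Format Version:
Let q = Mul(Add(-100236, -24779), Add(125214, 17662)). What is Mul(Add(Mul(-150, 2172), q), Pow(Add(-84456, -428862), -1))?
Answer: Rational(8930984470, 256659) ≈ 34797.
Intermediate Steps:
q = -17861643140 (q = Mul(-125015, 142876) = -17861643140)
Mul(Add(Mul(-150, 2172), q), Pow(Add(-84456, -428862), -1)) = Mul(Add(Mul(-150, 2172), -17861643140), Pow(Add(-84456, -428862), -1)) = Mul(Add(-325800, -17861643140), Pow(-513318, -1)) = Mul(-17861968940, Rational(-1, 513318)) = Rational(8930984470, 256659)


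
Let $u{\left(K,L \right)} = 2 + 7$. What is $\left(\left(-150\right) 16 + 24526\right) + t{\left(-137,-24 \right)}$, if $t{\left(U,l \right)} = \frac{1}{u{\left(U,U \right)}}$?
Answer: $\frac{199135}{9} \approx 22126.0$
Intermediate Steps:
$u{\left(K,L \right)} = 9$
$t{\left(U,l \right)} = \frac{1}{9}$
$\left(\left(-150\right) 16 + 24526\right) + t{\left(-137,-24 \right)} = \left(\left(-150\right) 16 + 24526\right) + \frac{1}{9} = \left(-2400 + 24526\right) + \frac{1}{9} = 22126 + \frac{1}{9} = \frac{199135}{9}$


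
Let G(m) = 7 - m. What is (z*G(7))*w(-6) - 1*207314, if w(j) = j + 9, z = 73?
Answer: -207314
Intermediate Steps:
w(j) = 9 + j
(z*G(7))*w(-6) - 1*207314 = (73*(7 - 1*7))*(9 - 6) - 1*207314 = (73*(7 - 7))*3 - 207314 = (73*0)*3 - 207314 = 0*3 - 207314 = 0 - 207314 = -207314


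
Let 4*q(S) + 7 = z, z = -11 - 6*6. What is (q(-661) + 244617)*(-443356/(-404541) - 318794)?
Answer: -10515080501743831/134847 ≈ -7.7978e+10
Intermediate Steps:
z = -47 (z = -11 - 36 = -47)
q(S) = -27/2 (q(S) = -7/4 + (¼)*(-47) = -7/4 - 47/4 = -27/2)
(q(-661) + 244617)*(-443356/(-404541) - 318794) = (-27/2 + 244617)*(-443356/(-404541) - 318794) = 489207*(-443356*(-1/404541) - 318794)/2 = 489207*(443356/404541 - 318794)/2 = (489207/2)*(-128964800198/404541) = -10515080501743831/134847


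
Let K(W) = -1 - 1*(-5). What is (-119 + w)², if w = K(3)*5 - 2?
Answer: 10201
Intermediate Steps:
K(W) = 4 (K(W) = -1 + 5 = 4)
w = 18 (w = 4*5 - 2 = 20 - 2 = 18)
(-119 + w)² = (-119 + 18)² = (-101)² = 10201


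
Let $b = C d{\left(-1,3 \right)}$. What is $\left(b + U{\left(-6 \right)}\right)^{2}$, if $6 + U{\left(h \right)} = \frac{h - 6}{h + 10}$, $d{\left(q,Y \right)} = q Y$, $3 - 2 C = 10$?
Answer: $\frac{9}{4} \approx 2.25$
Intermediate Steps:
$C = - \frac{7}{2}$ ($C = \frac{3}{2} - 5 = - \frac{7}{2} \approx -3.5$)
$d{\left(q,Y \right)} = Y q$
$U{\left(h \right)} = -6 + \frac{-6 + h}{10 + h}$ ($U{\left(h \right)} = -6 + \frac{h - 6}{h + 10} = -6 + \frac{-6 + h}{10 + h}$)
$b = \frac{21}{2}$ ($b = - \frac{7 \cdot 3 \left(-1\right)}{2} = \left(- \frac{7}{2}\right) \left(-3\right) = \frac{21}{2} \approx 10.5$)
$\left(b + U{\left(-6 \right)}\right)^{2} = \left(\frac{21}{2} + \frac{-66 - -30}{10 - 6}\right)^{2} = \left(\frac{21}{2} + \frac{-66 + 30}{4}\right)^{2} = \left(\frac{21}{2} + \frac{1}{4} \left(-36\right)\right)^{2} = \left(\frac{21}{2} - 9\right)^{2} = \left(\frac{3}{2}\right)^{2} = \frac{9}{4}$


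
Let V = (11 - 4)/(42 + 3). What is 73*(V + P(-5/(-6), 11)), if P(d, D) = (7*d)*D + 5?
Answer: 455447/90 ≈ 5060.5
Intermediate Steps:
V = 7/45 ≈ 0.15556
P(d, D) = 5 + 7*D*d (P(d, D) = 7*D*d + 5 = 5 + 7*D*d)
73*(V + P(-5/(-6), 11)) = 73*(7/45 + (5 + 7*11*(-5/(-6)))) = 73*(7/45 + (5 + 7*11*(-5*(-⅙)))) = 73*(7/45 + (5 + 7*11*(⅚))) = 73*(7/45 + (5 + 385/6)) = 73*(7/45 + 415/6) = 73*(6239/90) = 455447/90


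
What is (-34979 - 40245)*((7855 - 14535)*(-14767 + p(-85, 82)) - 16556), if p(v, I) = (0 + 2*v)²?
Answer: 7103025899104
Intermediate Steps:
p(v, I) = 4*v² (p(v, I) = (2*v)² = 4*v²)
(-34979 - 40245)*((7855 - 14535)*(-14767 + p(-85, 82)) - 16556) = (-34979 - 40245)*((7855 - 14535)*(-14767 + 4*(-85)²) - 16556) = -75224*(-6680*(-14767 + 4*7225) - 16556) = -75224*(-6680*(-14767 + 28900) - 16556) = -75224*(-6680*14133 - 16556) = -75224*(-94408440 - 16556) = -75224*(-94424996) = 7103025899104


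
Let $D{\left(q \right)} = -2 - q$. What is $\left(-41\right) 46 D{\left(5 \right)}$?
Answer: $13202$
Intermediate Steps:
$\left(-41\right) 46 D{\left(5 \right)} = \left(-41\right) 46 \left(-2 - 5\right) = - 1886 \left(-2 - 5\right) = \left(-1886\right) \left(-7\right) = 13202$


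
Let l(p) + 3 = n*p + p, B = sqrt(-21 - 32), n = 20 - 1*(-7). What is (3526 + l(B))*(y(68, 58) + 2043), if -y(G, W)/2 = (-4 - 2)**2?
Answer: 6943833 + 55188*I*sqrt(53) ≈ 6.9438e+6 + 4.0177e+5*I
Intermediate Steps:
y(G, W) = -72 (y(G, W) = -2*(-4 - 2)**2 = -2*(-6)**2 = -2*36 = -72)
n = 27 (n = 20 + 7 = 27)
B = I*sqrt(53) (B = sqrt(-53) = I*sqrt(53) ≈ 7.2801*I)
l(p) = -3 + 28*p (l(p) = -3 + (27*p + p) = -3 + 28*p)
(3526 + l(B))*(y(68, 58) + 2043) = (3526 + (-3 + 28*(I*sqrt(53))))*(-72 + 2043) = (3526 + (-3 + 28*I*sqrt(53)))*1971 = (3523 + 28*I*sqrt(53))*1971 = 6943833 + 55188*I*sqrt(53)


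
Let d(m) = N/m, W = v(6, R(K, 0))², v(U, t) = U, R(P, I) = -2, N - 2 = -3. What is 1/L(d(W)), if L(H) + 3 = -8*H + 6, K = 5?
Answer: 9/29 ≈ 0.31034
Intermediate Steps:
N = -1 (N = 2 - 3 = -1)
W = 36 (W = 6² = 36)
d(m) = -1/m
L(H) = 3 - 8*H (L(H) = -3 + (-8*H + 6) = -3 + (6 - 8*H) = 3 - 8*H)
1/L(d(W)) = 1/(3 - (-8)/36) = 1/(3 - 8*(-1/36)) = 1/(3 + 2/9) = 1/(29/9) = 9/29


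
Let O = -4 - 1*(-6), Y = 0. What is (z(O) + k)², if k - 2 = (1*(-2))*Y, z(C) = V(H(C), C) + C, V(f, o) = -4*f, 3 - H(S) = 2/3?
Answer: 256/9 ≈ 28.444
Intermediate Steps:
H(S) = 7/3 (H(S) = 3 - 2/3 = 3 - 1*⅔ = 3 - ⅔ = 7/3)
O = 2 (O = -4 + 6 = 2)
z(C) = -28/3 + C (z(C) = -4*7/3 + C = -28/3 + C)
k = 2 (k = 2 + (1*(-2))*0 = 2 - 2*0 = 2 + 0 = 2)
(z(O) + k)² = ((-28/3 + 2) + 2)² = (-22/3 + 2)² = (-16/3)² = 256/9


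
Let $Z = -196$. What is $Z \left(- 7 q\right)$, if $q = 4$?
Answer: $5488$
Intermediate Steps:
$Z \left(- 7 q\right) = - 196 \left(\left(-7\right) 4\right) = \left(-196\right) \left(-28\right) = 5488$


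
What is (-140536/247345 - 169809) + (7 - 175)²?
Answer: -35020482361/247345 ≈ -1.4159e+5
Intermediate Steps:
(-140536/247345 - 169809) + (7 - 175)² = (-140536*1/247345 - 169809) + (-168)² = (-140536/247345 - 169809) + 28224 = -42001547641/247345 + 28224 = -35020482361/247345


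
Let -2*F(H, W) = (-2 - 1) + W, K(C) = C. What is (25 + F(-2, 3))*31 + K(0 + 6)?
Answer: 781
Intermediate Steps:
F(H, W) = 3/2 - W/2 (F(H, W) = -((-2 - 1) + W)/2 = -(-3 + W)/2 = 3/2 - W/2)
(25 + F(-2, 3))*31 + K(0 + 6) = (25 + (3/2 - ½*3))*31 + (0 + 6) = (25 + (3/2 - 3/2))*31 + 6 = (25 + 0)*31 + 6 = 25*31 + 6 = 775 + 6 = 781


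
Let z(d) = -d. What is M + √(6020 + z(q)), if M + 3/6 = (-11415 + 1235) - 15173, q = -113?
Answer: -50707/2 + √6133 ≈ -25275.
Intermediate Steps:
M = -50707/2 (M = -½ + ((-11415 + 1235) - 15173) = -½ + (-10180 - 15173) = -½ - 25353 = -50707/2 ≈ -25354.)
M + √(6020 + z(q)) = -50707/2 + √(6020 - 1*(-113)) = -50707/2 + √(6020 + 113) = -50707/2 + √6133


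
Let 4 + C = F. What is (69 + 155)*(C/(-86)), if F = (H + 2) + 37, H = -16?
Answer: -2128/43 ≈ -49.488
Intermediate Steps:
F = 23 (F = (-16 + 2) + 37 = -14 + 37 = 23)
C = 19 (C = -4 + 23 = 19)
(69 + 155)*(C/(-86)) = (69 + 155)*(19/(-86)) = 224*(19*(-1/86)) = 224*(-19/86) = -2128/43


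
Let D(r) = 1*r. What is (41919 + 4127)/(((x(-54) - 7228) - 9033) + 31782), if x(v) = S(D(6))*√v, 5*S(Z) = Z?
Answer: 2552428450/860362567 - 592020*I*√6/860362567 ≈ 2.9667 - 0.0016855*I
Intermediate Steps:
D(r) = r
S(Z) = Z/5
x(v) = 6*√v/5 (x(v) = ((⅕)*6)*√v = 6*√v/5)
(41919 + 4127)/(((x(-54) - 7228) - 9033) + 31782) = (41919 + 4127)/(((6*√(-54)/5 - 7228) - 9033) + 31782) = 46046/(((6*(3*I*√6)/5 - 7228) - 9033) + 31782) = 46046/(((18*I*√6/5 - 7228) - 9033) + 31782) = 46046/(((-7228 + 18*I*√6/5) - 9033) + 31782) = 46046/((-16261 + 18*I*√6/5) + 31782) = 46046/(15521 + 18*I*√6/5)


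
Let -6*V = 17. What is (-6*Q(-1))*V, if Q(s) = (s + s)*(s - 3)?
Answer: 136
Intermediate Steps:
Q(s) = 2*s*(-3 + s) (Q(s) = (2*s)*(-3 + s) = 2*s*(-3 + s))
V = -17/6 (V = -⅙*17 = -17/6 ≈ -2.8333)
(-6*Q(-1))*V = -12*(-1)*(-3 - 1)*(-17/6) = -12*(-1)*(-4)*(-17/6) = -6*8*(-17/6) = -48*(-17/6) = 136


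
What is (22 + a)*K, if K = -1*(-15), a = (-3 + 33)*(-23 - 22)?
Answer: -19920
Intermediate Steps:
a = -1350 (a = 30*(-45) = -1350)
K = 15
(22 + a)*K = (22 - 1350)*15 = -1328*15 = -19920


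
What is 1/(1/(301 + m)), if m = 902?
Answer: 1203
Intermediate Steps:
1/(1/(301 + m)) = 1/(1/(301 + 902)) = 1/(1/1203) = 1203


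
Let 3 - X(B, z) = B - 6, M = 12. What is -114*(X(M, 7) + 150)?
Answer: -16758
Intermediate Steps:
X(B, z) = 9 - B (X(B, z) = 3 - (B - 6) = 3 - (-6 + B) = 3 + (6 - B) = 9 - B)
-114*(X(M, 7) + 150) = -114*((9 - 1*12) + 150) = -114*((9 - 12) + 150) = -114*(-3 + 150) = -114*147 = -16758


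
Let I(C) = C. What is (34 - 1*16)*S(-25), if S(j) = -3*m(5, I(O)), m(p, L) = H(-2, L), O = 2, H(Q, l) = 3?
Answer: -162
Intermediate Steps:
m(p, L) = 3
S(j) = -9 (S(j) = -3*3 = -9)
(34 - 1*16)*S(-25) = (34 - 1*16)*(-9) = (34 - 16)*(-9) = 18*(-9) = -162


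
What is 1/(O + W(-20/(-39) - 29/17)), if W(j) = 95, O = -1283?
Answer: -1/1188 ≈ -0.00084175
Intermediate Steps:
1/(O + W(-20/(-39) - 29/17)) = 1/(-1283 + 95) = 1/(-1188) = -1/1188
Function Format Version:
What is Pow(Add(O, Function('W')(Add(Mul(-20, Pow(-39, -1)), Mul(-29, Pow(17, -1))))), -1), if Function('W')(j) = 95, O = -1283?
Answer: Rational(-1, 1188) ≈ -0.00084175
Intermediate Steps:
Pow(Add(O, Function('W')(Add(Mul(-20, Pow(-39, -1)), Mul(-29, Pow(17, -1))))), -1) = Pow(Add(-1283, 95), -1) = Pow(-1188, -1) = Rational(-1, 1188)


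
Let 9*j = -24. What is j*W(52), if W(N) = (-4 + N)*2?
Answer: -256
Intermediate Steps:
W(N) = -8 + 2*N
j = -8/3 (j = (⅑)*(-24) = -8/3 ≈ -2.6667)
j*W(52) = -8*(-8 + 2*52)/3 = -8*(-8 + 104)/3 = -8/3*96 = -256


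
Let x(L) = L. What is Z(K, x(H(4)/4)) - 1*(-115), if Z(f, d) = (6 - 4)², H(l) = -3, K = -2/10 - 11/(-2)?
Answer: 119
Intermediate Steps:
K = 53/10 (K = -2*⅒ - 11*(-½) = -⅕ + 11/2 = 53/10 ≈ 5.3000)
Z(f, d) = 4 (Z(f, d) = 2² = 4)
Z(K, x(H(4)/4)) - 1*(-115) = 4 - 1*(-115) = 4 + 115 = 119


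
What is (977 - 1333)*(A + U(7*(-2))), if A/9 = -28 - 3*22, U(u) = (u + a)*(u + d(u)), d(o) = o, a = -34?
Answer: -177288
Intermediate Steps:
U(u) = 2*u*(-34 + u) (U(u) = (u - 34)*(u + u) = (-34 + u)*(2*u) = 2*u*(-34 + u))
A = -846 (A = 9*(-28 - 3*22) = 9*(-28 - 66) = 9*(-94) = -846)
(977 - 1333)*(A + U(7*(-2))) = (977 - 1333)*(-846 + 2*(7*(-2))*(-34 + 7*(-2))) = -356*(-846 + 2*(-14)*(-34 - 14)) = -356*(-846 + 2*(-14)*(-48)) = -356*(-846 + 1344) = -356*498 = -177288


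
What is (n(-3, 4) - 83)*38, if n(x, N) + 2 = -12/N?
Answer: -3344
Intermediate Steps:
n(x, N) = -2 - 12/N
(n(-3, 4) - 83)*38 = ((-2 - 12/4) - 83)*38 = ((-2 - 12*¼) - 83)*38 = ((-2 - 3) - 83)*38 = (-5 - 83)*38 = -88*38 = -3344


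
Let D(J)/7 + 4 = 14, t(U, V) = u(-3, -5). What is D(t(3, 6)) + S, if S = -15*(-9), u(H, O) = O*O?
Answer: 205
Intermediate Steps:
u(H, O) = O**2
t(U, V) = 25 (t(U, V) = (-5)**2 = 25)
D(J) = 70 (D(J) = -28 + 7*14 = -28 + 98 = 70)
S = 135
D(t(3, 6)) + S = 70 + 135 = 205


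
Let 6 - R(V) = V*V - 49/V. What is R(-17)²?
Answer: 23619600/289 ≈ 81729.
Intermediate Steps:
R(V) = 6 - V² + 49/V (R(V) = 6 - (V*V - 49/V) = 6 - (V² - 49/V) = 6 + (-V² + 49/V) = 6 - V² + 49/V)
R(-17)² = (6 - 1*(-17)² + 49/(-17))² = (6 - 1*289 + 49*(-1/17))² = (6 - 289 - 49/17)² = (-4860/17)² = 23619600/289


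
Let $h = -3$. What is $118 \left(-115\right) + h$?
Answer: $-13573$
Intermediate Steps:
$118 \left(-115\right) + h = 118 \left(-115\right) - 3 = -13570 - 3 = -13573$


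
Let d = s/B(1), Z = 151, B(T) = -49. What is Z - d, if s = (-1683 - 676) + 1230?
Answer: 6270/49 ≈ 127.96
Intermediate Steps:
s = -1129 (s = -2359 + 1230 = -1129)
d = 1129/49 (d = -1129/(-49) = -1129*(-1/49) = 1129/49 ≈ 23.041)
Z - d = 151 - 1*1129/49 = 151 - 1129/49 = 6270/49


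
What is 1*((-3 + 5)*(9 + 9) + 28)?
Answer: 64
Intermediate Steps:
1*((-3 + 5)*(9 + 9) + 28) = 1*(2*18 + 28) = 1*(36 + 28) = 1*64 = 64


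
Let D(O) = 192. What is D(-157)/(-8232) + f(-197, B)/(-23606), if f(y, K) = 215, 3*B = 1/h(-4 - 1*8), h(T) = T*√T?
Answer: -262593/8096858 ≈ -0.032431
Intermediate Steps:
h(T) = T^(3/2)
B = I*√3/216 (B = 1/(3*((-4 - 1*8)^(3/2))) = 1/(3*((-4 - 8)^(3/2))) = 1/(3*((-12)^(3/2))) = 1/(3*((-24*I*√3))) = (I*√3/72)/3 = I*√3/216 ≈ 0.0080187*I)
D(-157)/(-8232) + f(-197, B)/(-23606) = 192/(-8232) + 215/(-23606) = 192*(-1/8232) + 215*(-1/23606) = -8/343 - 215/23606 = -262593/8096858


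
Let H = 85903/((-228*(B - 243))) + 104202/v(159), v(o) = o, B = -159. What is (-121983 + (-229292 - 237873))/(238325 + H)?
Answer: -408849185952/165845098709 ≈ -2.4652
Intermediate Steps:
H = 3188132363/4857768 (H = 85903/((-228*(-159 - 243))) + 104202/159 = 85903/((-228*(-402))) + 104202*(1/159) = 85903/91656 + 34734/53 = 3188132363/4857768 ≈ 656.30)
(-121983 + (-229292 - 237873))/(238325 + H) = (-121983 + (-229292 - 237873))/(238325 + 3188132363/4857768) = (-121983 - 467165)/(1160915690963/4857768) = -589148*4857768/1160915690963 = -408849185952/165845098709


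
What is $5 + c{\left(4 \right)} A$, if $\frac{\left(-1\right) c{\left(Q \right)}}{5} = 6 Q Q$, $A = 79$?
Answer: $-37915$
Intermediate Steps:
$c{\left(Q \right)} = - 30 Q^{2}$ ($c{\left(Q \right)} = - 5 \cdot 6 Q Q = - 5 \cdot 6 Q^{2} = - 30 Q^{2}$)
$5 + c{\left(4 \right)} A = 5 + - 30 \cdot 4^{2} \cdot 79 = 5 + \left(-30\right) 16 \cdot 79 = 5 - 37920 = -37915$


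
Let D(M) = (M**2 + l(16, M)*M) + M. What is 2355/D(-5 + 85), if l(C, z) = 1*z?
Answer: 471/2576 ≈ 0.18284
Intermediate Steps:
l(C, z) = z
D(M) = M + 2*M**2 (D(M) = (M**2 + M*M) + M = (M**2 + M**2) + M = 2*M**2 + M = M + 2*M**2)
2355/D(-5 + 85) = 2355/(((-5 + 85)*(1 + 2*(-5 + 85)))) = 2355/((80*(1 + 2*80))) = 2355/((80*(1 + 160))) = 2355/((80*161)) = 2355/12880 = 2355*(1/12880) = 471/2576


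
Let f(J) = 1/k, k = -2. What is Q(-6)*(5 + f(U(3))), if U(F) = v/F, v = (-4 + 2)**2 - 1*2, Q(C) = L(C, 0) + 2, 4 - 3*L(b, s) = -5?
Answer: 45/2 ≈ 22.500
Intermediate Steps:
L(b, s) = 3 (L(b, s) = 4/3 - 1/3*(-5) = 4/3 + 5/3 = 3)
Q(C) = 5 (Q(C) = 3 + 2 = 5)
v = 2 (v = (-2)**2 - 2 = 4 - 2 = 2)
U(F) = 2/F
f(J) = -1/2 (f(J) = 1/(-2) = -1/2)
Q(-6)*(5 + f(U(3))) = 5*(5 - 1/2) = 5*(9/2) = 45/2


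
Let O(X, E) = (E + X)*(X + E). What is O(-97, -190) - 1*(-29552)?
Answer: 111921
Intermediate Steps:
O(X, E) = (E + X)² (O(X, E) = (E + X)*(E + X) = (E + X)²)
O(-97, -190) - 1*(-29552) = (-190 - 97)² - 1*(-29552) = (-287)² + 29552 = 82369 + 29552 = 111921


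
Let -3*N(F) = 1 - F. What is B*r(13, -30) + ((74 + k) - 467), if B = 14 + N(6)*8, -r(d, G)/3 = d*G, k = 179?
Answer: 31766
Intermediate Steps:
r(d, G) = -3*G*d (r(d, G) = -3*d*G = -3*G*d)
N(F) = -1/3 + F/3 (N(F) = -(1 - F)/3 = -1/3 + F/3)
B = 82/3 (B = 14 + (-1/3 + (1/3)*6)*8 = 14 + (-1/3 + 2)*8 = 14 + (5/3)*8 = 14 + 40/3 = 82/3 ≈ 27.333)
B*r(13, -30) + ((74 + k) - 467) = 82*(-3*(-30)*13)/3 + ((74 + 179) - 467) = (82/3)*1170 + (253 - 467) = 31980 - 214 = 31766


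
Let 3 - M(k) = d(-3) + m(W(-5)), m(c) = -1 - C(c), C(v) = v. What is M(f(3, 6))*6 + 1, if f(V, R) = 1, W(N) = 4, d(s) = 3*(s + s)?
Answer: 157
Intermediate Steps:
d(s) = 6*s (d(s) = 3*(2*s) = 6*s)
m(c) = -1 - c
M(k) = 26 (M(k) = 3 - (6*(-3) + (-1 - 1*4)) = 3 - (-18 + (-1 - 4)) = 3 - (-18 - 5) = 3 - 1*(-23) = 3 + 23 = 26)
M(f(3, 6))*6 + 1 = 26*6 + 1 = 156 + 1 = 157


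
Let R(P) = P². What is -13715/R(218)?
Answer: -13715/47524 ≈ -0.28859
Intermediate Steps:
-13715/R(218) = -13715/(218²) = -13715/47524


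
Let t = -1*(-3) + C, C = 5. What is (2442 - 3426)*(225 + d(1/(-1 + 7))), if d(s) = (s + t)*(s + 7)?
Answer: -836974/3 ≈ -2.7899e+5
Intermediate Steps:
t = 8 (t = -1*(-3) + 5 = 3 + 5 = 8)
d(s) = (7 + s)*(8 + s) (d(s) = (s + 8)*(s + 7) = (8 + s)*(7 + s) = (7 + s)*(8 + s))
(2442 - 3426)*(225 + d(1/(-1 + 7))) = (2442 - 3426)*(225 + (56 + (1/(-1 + 7))**2 + 15/(-1 + 7))) = -984*(225 + (56 + (1/6)**2 + 15/6)) = -984*(225 + (56 + (1/6)**2 + 15*(1/6))) = -984*(225 + (56 + 1/36 + 5/2)) = -984*(225 + 2107/36) = -984*10207/36 = -836974/3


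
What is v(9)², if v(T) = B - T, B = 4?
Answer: 25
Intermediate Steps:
v(T) = 4 - T
v(9)² = (4 - 1*9)² = (4 - 9)² = (-5)² = 25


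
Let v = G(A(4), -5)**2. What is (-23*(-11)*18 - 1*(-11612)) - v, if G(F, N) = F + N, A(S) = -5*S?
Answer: 15541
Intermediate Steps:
v = 625 (v = (-5*4 - 5)**2 = (-20 - 5)**2 = (-25)**2 = 625)
(-23*(-11)*18 - 1*(-11612)) - v = (-23*(-11)*18 - 1*(-11612)) - 1*625 = (253*18 + 11612) - 625 = (4554 + 11612) - 625 = 16166 - 625 = 15541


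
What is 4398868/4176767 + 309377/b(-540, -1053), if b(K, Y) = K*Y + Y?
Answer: 541263994045/338656445127 ≈ 1.5983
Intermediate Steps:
b(K, Y) = Y + K*Y
4398868/4176767 + 309377/b(-540, -1053) = 4398868/4176767 + 309377/((-1053*(1 - 540))) = 4398868*(1/4176767) + 309377/((-1053*(-539))) = 4398868/4176767 + 309377/567567 = 541263994045/338656445127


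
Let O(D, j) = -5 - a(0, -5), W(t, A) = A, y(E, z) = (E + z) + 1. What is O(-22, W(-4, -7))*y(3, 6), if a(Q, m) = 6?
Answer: -110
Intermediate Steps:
y(E, z) = 1 + E + z
O(D, j) = -11 (O(D, j) = -5 - 1*6 = -5 - 6 = -11)
O(-22, W(-4, -7))*y(3, 6) = -11*(1 + 3 + 6) = -11*10 = -110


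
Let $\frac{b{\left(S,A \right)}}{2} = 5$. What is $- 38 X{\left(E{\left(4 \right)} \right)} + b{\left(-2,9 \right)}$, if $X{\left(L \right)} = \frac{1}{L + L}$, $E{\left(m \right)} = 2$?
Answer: $\frac{1}{2} \approx 0.5$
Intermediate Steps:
$b{\left(S,A \right)} = 10$ ($b{\left(S,A \right)} = 2 \cdot 5 = 10$)
$X{\left(L \right)} = \frac{1}{2 L}$
$- 38 X{\left(E{\left(4 \right)} \right)} + b{\left(-2,9 \right)} = - 38 \frac{1}{2 \cdot 2} + 10 = - 38 \cdot \frac{1}{2} \cdot \frac{1}{2} + 10 = \left(-38\right) \frac{1}{4} + 10 = - \frac{19}{2} + 10 = \frac{1}{2}$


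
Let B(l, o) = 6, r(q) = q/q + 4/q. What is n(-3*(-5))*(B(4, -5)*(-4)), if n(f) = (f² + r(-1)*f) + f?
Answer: -4680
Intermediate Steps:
r(q) = 1 + 4/q
n(f) = f² - 2*f (n(f) = (f² + ((4 - 1)/(-1))*f) + f = (f² + (-1*3)*f) + f = (f² - 3*f) + f = f² - 2*f)
n(-3*(-5))*(B(4, -5)*(-4)) = ((-3*(-5))*(-2 - 3*(-5)))*(6*(-4)) = (15*(-2 + 15))*(-24) = (15*13)*(-24) = 195*(-24) = -4680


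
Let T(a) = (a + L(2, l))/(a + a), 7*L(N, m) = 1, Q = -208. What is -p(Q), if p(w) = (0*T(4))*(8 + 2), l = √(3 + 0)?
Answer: 0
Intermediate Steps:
l = √3 ≈ 1.7320
L(N, m) = ⅐ (L(N, m) = (⅐)*1 = ⅐)
T(a) = (⅐ + a)/(2*a) (T(a) = (a + ⅐)/(a + a) = (⅐ + a)/((2*a)) = (⅐ + a)*(1/(2*a)) = (⅐ + a)/(2*a))
p(w) = 0 (p(w) = (0*((1/14)*(1 + 7*4)/4))*(8 + 2) = (0*((1/14)*(¼)*(1 + 28)))*10 = (0*((1/14)*(¼)*29))*10 = (0*(29/56))*10 = 0*10 = 0)
-p(Q) = -1*0 = 0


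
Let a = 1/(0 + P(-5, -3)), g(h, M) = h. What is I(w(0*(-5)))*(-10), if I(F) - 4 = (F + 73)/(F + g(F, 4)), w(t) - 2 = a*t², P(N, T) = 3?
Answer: -455/2 ≈ -227.50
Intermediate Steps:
a = ⅓ (a = 1/(0 + 3) = 1/3 = ⅓ ≈ 0.33333)
w(t) = 2 + t²/3
I(F) = 4 + (73 + F)/(2*F) (I(F) = 4 + (F + 73)/(F + F) = 4 + (73 + F)/((2*F)) = 4 + (73 + F)*(1/(2*F)) = 4 + (73 + F)/(2*F))
I(w(0*(-5)))*(-10) = ((73 + 9*(2 + (0*(-5))²/3))/(2*(2 + (0*(-5))²/3)))*(-10) = ((73 + 9*(2 + (⅓)*0²))/(2*(2 + (⅓)*0²)))*(-10) = ((73 + 9*(2 + (⅓)*0))/(2*(2 + (⅓)*0)))*(-10) = ((73 + 9*(2 + 0))/(2*(2 + 0)))*(-10) = ((½)*(73 + 9*2)/2)*(-10) = ((½)*(½)*(73 + 18))*(-10) = ((½)*(½)*91)*(-10) = (91/4)*(-10) = -455/2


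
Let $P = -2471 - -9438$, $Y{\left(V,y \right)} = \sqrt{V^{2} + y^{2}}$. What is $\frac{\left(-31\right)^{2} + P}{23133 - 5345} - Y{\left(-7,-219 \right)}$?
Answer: $\frac{1982}{4447} - \sqrt{48010} \approx -218.67$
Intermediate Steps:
$P = 6967$ ($P = -2471 + 9438 = 6967$)
$\frac{\left(-31\right)^{2} + P}{23133 - 5345} - Y{\left(-7,-219 \right)} = \frac{\left(-31\right)^{2} + 6967}{23133 - 5345} - \sqrt{\left(-7\right)^{2} + \left(-219\right)^{2}} = \frac{961 + 6967}{17788} - \sqrt{49 + 47961} = 7928 \cdot \frac{1}{17788} - \sqrt{48010} = \frac{1982}{4447} - \sqrt{48010}$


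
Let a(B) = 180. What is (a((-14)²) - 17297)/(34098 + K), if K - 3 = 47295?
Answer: -17117/81396 ≈ -0.21029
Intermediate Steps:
K = 47298 (K = 3 + 47295 = 47298)
(a((-14)²) - 17297)/(34098 + K) = (180 - 17297)/(34098 + 47298) = -17117/81396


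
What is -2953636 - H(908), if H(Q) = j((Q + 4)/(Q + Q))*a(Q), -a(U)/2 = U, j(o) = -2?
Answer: -2957268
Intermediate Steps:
a(U) = -2*U
H(Q) = 4*Q (H(Q) = -(-4)*Q = 4*Q)
-2953636 - H(908) = -2953636 - 4*908 = -2953636 - 1*3632 = -2953636 - 3632 = -2957268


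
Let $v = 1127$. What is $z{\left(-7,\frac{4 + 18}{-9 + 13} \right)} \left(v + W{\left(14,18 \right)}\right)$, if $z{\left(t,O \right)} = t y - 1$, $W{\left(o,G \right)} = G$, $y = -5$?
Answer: $38930$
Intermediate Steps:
$z{\left(t,O \right)} = -1 - 5 t$ ($z{\left(t,O \right)} = t \left(-5\right) - 1 = - 5 t - 1 = -1 - 5 t$)
$z{\left(-7,\frac{4 + 18}{-9 + 13} \right)} \left(v + W{\left(14,18 \right)}\right) = \left(-1 - -35\right) \left(1127 + 18\right) = \left(-1 + 35\right) 1145 = 34 \cdot 1145 = 38930$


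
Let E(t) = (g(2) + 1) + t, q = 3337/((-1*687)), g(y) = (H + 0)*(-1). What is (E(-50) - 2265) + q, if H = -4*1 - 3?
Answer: -1588246/687 ≈ -2311.9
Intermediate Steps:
H = -7 (H = -4 - 3 = -7)
g(y) = 7 (g(y) = (-7 + 0)*(-1) = -7*(-1) = 7)
q = -3337/687 (q = 3337/(-687) = 3337*(-1/687) = -3337/687 ≈ -4.8574)
E(t) = 8 + t (E(t) = (7 + 1) + t = 8 + t)
(E(-50) - 2265) + q = ((8 - 50) - 2265) - 3337/687 = (-42 - 2265) - 3337/687 = -2307 - 3337/687 = -1588246/687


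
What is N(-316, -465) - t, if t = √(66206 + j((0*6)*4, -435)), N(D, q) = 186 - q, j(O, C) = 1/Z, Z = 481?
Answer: 651 - 3*√1701942983/481 ≈ 393.69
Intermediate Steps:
j(O, C) = 1/481
t = 3*√1701942983/481 (t = √(66206 + 1/481) = √(31845087/481) = 3*√1701942983/481 ≈ 257.31)
N(-316, -465) - t = (186 - 1*(-465)) - 3*√1701942983/481 = (186 + 465) - 3*√1701942983/481 = 651 - 3*√1701942983/481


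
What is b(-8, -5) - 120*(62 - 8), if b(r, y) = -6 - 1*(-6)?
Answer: -6480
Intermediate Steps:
b(r, y) = 0 (b(r, y) = -6 + 6 = 0)
b(-8, -5) - 120*(62 - 8) = 0 - 120*(62 - 8) = 0 - 120*54 = 0 - 6480 = -6480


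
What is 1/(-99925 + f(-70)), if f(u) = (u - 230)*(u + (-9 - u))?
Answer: -1/97225 ≈ -1.0285e-5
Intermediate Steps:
f(u) = 2070 - 9*u (f(u) = (-230 + u)*(-9) = 2070 - 9*u)
1/(-99925 + f(-70)) = 1/(-99925 + (2070 - 9*(-70))) = 1/(-99925 + (2070 + 630)) = 1/(-99925 + 2700) = 1/(-97225) = -1/97225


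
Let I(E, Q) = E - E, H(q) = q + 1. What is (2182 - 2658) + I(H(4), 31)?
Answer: -476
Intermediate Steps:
H(q) = 1 + q
I(E, Q) = 0
(2182 - 2658) + I(H(4), 31) = (2182 - 2658) + 0 = -476 + 0 = -476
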